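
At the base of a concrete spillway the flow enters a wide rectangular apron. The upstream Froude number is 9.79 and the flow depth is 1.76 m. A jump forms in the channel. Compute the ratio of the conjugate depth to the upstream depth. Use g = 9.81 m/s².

Fr₁ = 9.79 (given).
Conjugate-depth relation: y₂/y₁ = ½[√(1 + 8Fr₁²) − 1] = ½[√767.8 − 1] = 13.4.

y₂/y₁ = 13.4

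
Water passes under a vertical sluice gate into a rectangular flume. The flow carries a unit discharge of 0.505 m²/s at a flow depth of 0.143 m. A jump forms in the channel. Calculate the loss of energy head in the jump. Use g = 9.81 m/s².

ΔE = 0.198 m

V₁ = q/y₁ = 0.505/0.143 = 3.53 m/s. Fr₁ = V₁/√(g·y₁) = 3.53/√(9.81×0.143) = 2.98.
From the momentum equation for a rectangular channel, y₂/y₁ = ½[√(1 + 8Fr₁²) − 1] = ½[√72.12 − 1] = 3.75.
y₂ = 3.75 × 0.143 = 0.536 m.
Head loss: ΔE = (y₂ − y₁)³/(4y₁y₂) = (0.536 − 0.143)³/(4×0.143×0.536) = 0.0606/0.306 = 0.198 m.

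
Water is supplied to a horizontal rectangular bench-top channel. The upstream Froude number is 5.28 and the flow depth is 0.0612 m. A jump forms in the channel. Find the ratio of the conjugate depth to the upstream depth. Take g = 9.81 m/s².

y₂/y₁ = 6.98

Fr₁ = 5.28 (given).
Sequent-depth ratio: y₂/y₁ = ½[√(1 + 8Fr₁²) − 1] = ½[√224.0 − 1] = 6.98.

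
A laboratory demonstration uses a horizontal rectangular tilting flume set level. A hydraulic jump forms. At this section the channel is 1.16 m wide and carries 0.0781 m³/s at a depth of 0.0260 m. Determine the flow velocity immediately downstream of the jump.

V₂ = 0.383 m/s

q = Q/b = 0.0781/1.16 = 0.0673 m²/s; V₁ = q/y₁ = 2.59 m/s. Fr₁ = V₁/√(g·y₁) = 5.13.
By Bélanger, y₂/y₁ = ½[√(1 + 8Fr₁²) − 1] = ½[√211.3 − 1] = 6.77.
y₂ = 6.77 × 0.0260 = 0.176 m.
V₂ = q/y₂ = 0.0673/0.176 = 0.383 m/s.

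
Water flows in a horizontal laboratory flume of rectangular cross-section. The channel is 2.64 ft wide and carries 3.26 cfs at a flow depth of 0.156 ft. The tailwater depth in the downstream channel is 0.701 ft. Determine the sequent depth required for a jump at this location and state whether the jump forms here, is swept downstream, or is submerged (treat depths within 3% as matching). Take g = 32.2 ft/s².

q = Q/b = 3.26/2.64 = 1.23 ft²/s; V₁ = q/y₁ = 7.92 ft/s. Fr₁ = V₁/√(g·y₁) = 3.53.
Bélanger equation: y₂/y₁ = ½[√(1 + 8Fr₁²) − 1] = ½[√100.8 − 1] = 4.52.
y₂ = 4.52 × 0.156 = 0.705 ft.
Tailwater y_tw = 0.701 ft: y_tw ≈ y₂, so the jump forms here.

y₂ = 0.705 ft; the jump forms here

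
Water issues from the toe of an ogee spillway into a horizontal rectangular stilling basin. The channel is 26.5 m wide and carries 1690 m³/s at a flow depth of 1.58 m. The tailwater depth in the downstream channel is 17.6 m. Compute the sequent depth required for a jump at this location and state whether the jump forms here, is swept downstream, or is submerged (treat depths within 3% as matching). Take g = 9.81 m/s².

y₂ = 22.1 m; the jump is swept downstream

q = Q/b = 1690/26.5 = 63.8 m²/s; V₁ = q/y₁ = 40.4 m/s. Fr₁ = V₁/√(g·y₁) = 10.3.
From the momentum equation for a rectangular channel, y₂/y₁ = ½[√(1 + 8Fr₁²) − 1] = ½[√841.9 − 1] = 14.0.
y₂ = 14.0 × 1.58 = 22.1 m.
Tailwater y_tw = 17.6 m: y_tw < y₂, so the jump is swept downstream.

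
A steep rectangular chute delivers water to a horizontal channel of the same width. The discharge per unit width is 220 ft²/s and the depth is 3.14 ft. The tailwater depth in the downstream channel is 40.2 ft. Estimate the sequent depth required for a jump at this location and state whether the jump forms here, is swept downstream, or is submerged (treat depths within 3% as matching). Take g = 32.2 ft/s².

V₁ = q/y₁ = 220/3.14 = 70.1 ft/s. Fr₁ = V₁/√(g·y₁) = 70.1/√(32.2×3.14) = 6.97.
Bélanger equation: y₂/y₁ = ½[√(1 + 8Fr₁²) − 1] = ½[√389.4 − 1] = 9.37.
y₂ = 9.37 × 3.14 = 29.4 ft.
Tailwater y_tw = 40.2 ft: y_tw > y₂, so the jump is submerged.

y₂ = 29.4 ft; the jump is submerged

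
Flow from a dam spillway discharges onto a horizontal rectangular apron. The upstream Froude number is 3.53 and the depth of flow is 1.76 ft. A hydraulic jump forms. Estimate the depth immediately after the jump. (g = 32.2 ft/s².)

Fr₁ = 3.53 (given).
Bélanger equation: y₂/y₁ = ½[√(1 + 8Fr₁²) − 1] = ½[√100.7 − 1] = 4.52.
y₂ = 4.52 × 1.76 = 7.95 ft.

y₂ = 7.95 ft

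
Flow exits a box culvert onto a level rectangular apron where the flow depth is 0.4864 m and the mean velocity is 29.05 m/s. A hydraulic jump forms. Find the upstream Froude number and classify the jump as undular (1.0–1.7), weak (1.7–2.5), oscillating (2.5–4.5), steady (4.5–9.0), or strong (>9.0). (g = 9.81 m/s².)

Fr₁ = 13.30; strong jump

Fr₁ = V₁/√(g·y₁) = 29.05/√(9.81×0.4864) = 13.30.
Fr₁ = 13.30 lies in the strong range.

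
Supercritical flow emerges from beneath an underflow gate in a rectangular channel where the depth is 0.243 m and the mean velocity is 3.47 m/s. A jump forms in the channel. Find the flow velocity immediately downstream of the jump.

Fr₁ = V₁/√(g·y₁) = 3.47/√(9.81×0.243) = 2.25.
From the momentum equation for a rectangular channel, y₂/y₁ = ½[√(1 + 8Fr₁²) − 1] = ½[√41.41 − 1] = 2.72.
y₂ = 2.72 × 0.243 = 0.660 m.
q = V₁·y₁ = 3.47 × 0.243 = 0.843 m²/s.
V₂ = q/y₂ = 0.843/0.660 = 1.28 m/s.

V₂ = 1.28 m/s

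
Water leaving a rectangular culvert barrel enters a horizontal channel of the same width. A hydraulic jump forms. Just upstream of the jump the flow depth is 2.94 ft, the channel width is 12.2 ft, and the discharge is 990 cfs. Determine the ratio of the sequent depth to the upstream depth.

y₂/y₁ = 3.54

q = Q/b = 990/12.2 = 81.1 ft²/s; V₁ = q/y₁ = 27.6 ft/s. Fr₁ = V₁/√(g·y₁) = 2.84.
Conjugate-depth relation: y₂/y₁ = ½[√(1 + 8Fr₁²) − 1] = ½[√65.38 − 1] = 3.54.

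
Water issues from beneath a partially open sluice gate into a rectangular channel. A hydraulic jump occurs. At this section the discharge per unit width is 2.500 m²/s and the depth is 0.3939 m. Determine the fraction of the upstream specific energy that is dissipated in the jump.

ΔE/E₁ = 0.291 (29.1%)

V₁ = q/y₁ = 2.500/0.3939 = 6.347 m/s. Fr₁ = V₁/√(g·y₁) = 6.347/√(9.81×0.3939) = 3.229.
By Bélanger, y₂/y₁ = ½[√(1 + 8Fr₁²) − 1] = ½[√84.396 − 1] = 4.093.
y₂ = 4.093 × 0.3939 = 1.612 m.
E₁ = y₁ + V₁²/2g = 2.447 m. ΔE = (y₂ − y₁)³/(4y₁y₂) = 0.7121 m. ΔE/E₁ = 0.7121/2.447 = 0.291.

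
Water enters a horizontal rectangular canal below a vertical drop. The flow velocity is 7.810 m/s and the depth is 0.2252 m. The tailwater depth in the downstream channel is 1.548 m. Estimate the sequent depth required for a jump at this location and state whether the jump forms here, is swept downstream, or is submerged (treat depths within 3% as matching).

Fr₁ = V₁/√(g·y₁) = 7.810/√(9.81×0.2252) = 5.255.
Conjugate-depth relation: y₂/y₁ = ½[√(1 + 8Fr₁²) − 1] = ½[√221.88 − 1] = 6.948.
y₂ = 6.948 × 0.2252 = 1.565 m.
Tailwater y_tw = 1.548 m: y_tw ≈ y₂, so the jump forms here.

y₂ = 1.565 m; the jump forms here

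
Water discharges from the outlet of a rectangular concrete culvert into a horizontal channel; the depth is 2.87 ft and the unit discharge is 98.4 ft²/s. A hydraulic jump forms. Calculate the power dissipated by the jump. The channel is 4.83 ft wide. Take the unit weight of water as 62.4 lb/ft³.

V₁ = q/y₁ = 98.4/2.87 = 34.3 ft/s. Fr₁ = V₁/√(g·y₁) = 34.3/√(32.2×2.87) = 3.57.
Conjugate-depth relation: y₂/y₁ = ½[√(1 + 8Fr₁²) − 1] = ½[√102.8 − 1] = 4.57.
y₂ = 4.57 × 2.87 = 13.1 ft.
V₂ = q/y₂ = 98.4/13.1 = 7.50 ft/s. E₁ = y₁ + V₁²/2g = 21.1 ft; E₂ = y₂ + V₂²/2g = 14.0 ft. ΔE = E₁ − E₂ = 7.14 ft.
Q = q·b = 98.4 × 4.83 = 475 cfs. P = γ·Q·ΔE/550 = 62.4 × 475 × 7.14 / 550 = 385 hp.

P = 385 hp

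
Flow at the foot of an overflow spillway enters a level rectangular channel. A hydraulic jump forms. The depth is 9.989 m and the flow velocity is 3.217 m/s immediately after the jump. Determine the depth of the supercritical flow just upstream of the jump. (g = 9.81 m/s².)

Fr₂ = V₂/√(g·y₂) = 3.217/√(9.81×9.989) = 0.3250.
The Bélanger relation is symmetric: y₁/y₂ = ½[√(1 + 8Fr₂²) − 1] = ½[√1.8449 − 1] = 0.1791.
y₁ = 0.1791 × 9.989 = 1.789 m.

y₁ = 1.789 m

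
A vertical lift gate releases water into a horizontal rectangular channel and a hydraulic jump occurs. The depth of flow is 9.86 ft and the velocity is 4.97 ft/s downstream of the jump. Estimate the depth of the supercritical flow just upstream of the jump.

Fr₂ = V₂/√(g·y₂) = 4.97/√(32.2×9.86) = 0.279.
Since the conjugate-depth ratio holds either way, y₁/y₂ = ½[√(1 + 8Fr₂²) − 1] = ½[√1.622 − 1] = 0.137.
y₁ = 0.137 × 9.86 = 1.35 ft.

y₁ = 1.35 ft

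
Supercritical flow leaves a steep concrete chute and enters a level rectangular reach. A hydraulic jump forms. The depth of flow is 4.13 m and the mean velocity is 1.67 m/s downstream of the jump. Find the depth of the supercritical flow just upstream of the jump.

Fr₂ = V₂/√(g·y₂) = 1.67/√(9.81×4.13) = 0.262.
From the momentum equation (using Fr₂), y₁/y₂ = ½[√(1 + 8Fr₂²) − 1] = ½[√1.551 − 1] = 0.123.
y₁ = 0.123 × 4.13 = 0.506 m.

y₁ = 0.506 m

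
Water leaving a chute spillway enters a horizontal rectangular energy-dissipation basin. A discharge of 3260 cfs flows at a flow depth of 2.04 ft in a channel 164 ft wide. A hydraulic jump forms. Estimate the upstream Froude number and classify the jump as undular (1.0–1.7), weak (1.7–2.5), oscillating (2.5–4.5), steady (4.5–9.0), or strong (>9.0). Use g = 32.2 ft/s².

Fr₁ = 1.20; undular jump

q = Q/b = 3260/164 = 19.9 ft²/s; V₁ = q/y₁ = 9.74 ft/s. Fr₁ = V₁/√(g·y₁) = 1.20.
Fr₁ = 1.20 lies in the undular range.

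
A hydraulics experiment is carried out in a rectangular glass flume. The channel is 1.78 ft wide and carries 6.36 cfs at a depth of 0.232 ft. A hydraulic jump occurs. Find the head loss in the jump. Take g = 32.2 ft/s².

q = Q/b = 6.36/1.78 = 3.57 ft²/s; V₁ = q/y₁ = 15.4 ft/s. Fr₁ = V₁/√(g·y₁) = 5.63.
Bélanger equation: y₂/y₁ = ½[√(1 + 8Fr₁²) − 1] = ½[√255.0 − 1] = 7.48.
y₂ = 7.48 × 0.232 = 1.74 ft.
Head loss: ΔE = (y₂ − y₁)³/(4y₁y₂) = (1.74 − 0.232)³/(4×0.232×1.74) = 3.40/1.61 = 2.11 ft.

ΔE = 2.11 ft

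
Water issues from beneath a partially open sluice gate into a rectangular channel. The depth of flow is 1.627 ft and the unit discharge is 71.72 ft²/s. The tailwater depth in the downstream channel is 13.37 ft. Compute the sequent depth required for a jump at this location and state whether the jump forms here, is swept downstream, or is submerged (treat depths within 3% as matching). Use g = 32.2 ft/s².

y₂ = 13.22 ft; the jump forms here

V₁ = q/y₁ = 71.72/1.627 = 44.08 ft/s. Fr₁ = V₁/√(g·y₁) = 44.08/√(32.2×1.627) = 6.090.
Conjugate-depth relation: y₂/y₁ = ½[√(1 + 8Fr₁²) − 1] = ½[√297.72 − 1] = 8.127.
y₂ = 8.127 × 1.627 = 13.22 ft.
Tailwater y_tw = 13.37 ft: y_tw ≈ y₂, so the jump forms here.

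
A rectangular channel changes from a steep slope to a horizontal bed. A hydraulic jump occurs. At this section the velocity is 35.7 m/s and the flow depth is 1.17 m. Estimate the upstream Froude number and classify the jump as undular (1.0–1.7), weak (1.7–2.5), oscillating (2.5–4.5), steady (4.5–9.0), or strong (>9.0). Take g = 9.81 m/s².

Fr₁ = 10.5; strong jump

Fr₁ = V₁/√(g·y₁) = 35.7/√(9.81×1.17) = 10.5.
Fr₁ = 10.5 lies in the strong range.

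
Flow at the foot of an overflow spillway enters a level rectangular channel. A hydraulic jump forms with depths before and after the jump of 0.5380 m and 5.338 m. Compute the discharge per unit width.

For a rectangular channel the momentum equation gives q² = ½·g·y₁·y₂·(y₁ + y₂) = ½×9.81×0.5380×5.338×5.876 = 82.77.
q = √82.77 = 9.098 m²/s.

q = 9.098 m²/s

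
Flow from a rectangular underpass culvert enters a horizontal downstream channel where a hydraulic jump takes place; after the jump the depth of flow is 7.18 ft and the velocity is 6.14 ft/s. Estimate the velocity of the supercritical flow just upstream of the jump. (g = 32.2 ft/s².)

V₁ = 23.7 ft/s

Fr₂ = V₂/√(g·y₂) = 6.14/√(32.2×7.18) = 0.404.
From the momentum equation (using Fr₂), y₁/y₂ = ½[√(1 + 8Fr₂²) − 1] = ½[√2.305 − 1] = 0.259.
y₁ = 0.259 × 7.18 = 1.86 ft.
V₁ = q/y₁ = 44.1/1.86 = 23.7 ft/s.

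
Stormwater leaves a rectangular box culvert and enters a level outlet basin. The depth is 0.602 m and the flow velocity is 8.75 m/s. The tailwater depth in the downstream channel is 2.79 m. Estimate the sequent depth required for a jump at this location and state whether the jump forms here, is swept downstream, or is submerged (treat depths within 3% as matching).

y₂ = 2.78 m; the jump forms here

Fr₁ = V₁/√(g·y₁) = 8.75/√(9.81×0.602) = 3.60.
By Bélanger, y₂/y₁ = ½[√(1 + 8Fr₁²) − 1] = ½[√104.7 − 1] = 4.62.
y₂ = 4.62 × 0.602 = 2.78 m.
Tailwater y_tw = 2.79 m: y_tw ≈ y₂, so the jump forms here.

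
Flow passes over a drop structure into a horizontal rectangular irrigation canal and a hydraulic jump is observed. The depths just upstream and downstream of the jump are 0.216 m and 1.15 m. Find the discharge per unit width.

q = 1.29 m²/s

For a rectangular channel the momentum equation gives q² = ½·g·y₁·y₂·(y₁ + y₂) = ½×9.81×0.216×1.15×1.37 = 1.66.
q = √1.66 = 1.29 m²/s.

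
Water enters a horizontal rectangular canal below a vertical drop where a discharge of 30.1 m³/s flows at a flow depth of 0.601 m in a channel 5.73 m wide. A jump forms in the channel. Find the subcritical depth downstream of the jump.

q = Q/b = 30.1/5.73 = 5.25 m²/s; V₁ = q/y₁ = 8.74 m/s. Fr₁ = V₁/√(g·y₁) = 3.60.
Conjugate-depth relation: y₂/y₁ = ½[√(1 + 8Fr₁²) − 1] = ½[√104.7 − 1] = 4.62.
y₂ = 4.62 × 0.601 = 2.77 m.

y₂ = 2.77 m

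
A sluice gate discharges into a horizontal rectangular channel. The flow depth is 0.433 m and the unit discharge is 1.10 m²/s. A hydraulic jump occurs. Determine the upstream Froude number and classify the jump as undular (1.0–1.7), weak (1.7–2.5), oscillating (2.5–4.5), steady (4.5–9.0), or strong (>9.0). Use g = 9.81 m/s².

Fr₁ = 1.23; undular jump

V₁ = q/y₁ = 1.10/0.433 = 2.54 m/s. Fr₁ = V₁/√(g·y₁) = 2.54/√(9.81×0.433) = 1.23.
Fr₁ = 1.23 lies in the undular range.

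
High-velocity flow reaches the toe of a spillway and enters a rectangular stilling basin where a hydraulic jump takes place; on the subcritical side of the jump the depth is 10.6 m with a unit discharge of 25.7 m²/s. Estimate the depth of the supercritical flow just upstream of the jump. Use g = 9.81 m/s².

V₂ = q/y₂ = 25.7/10.6 = 2.42 m/s; Fr₂ = V₂/√(g·y₂) = 0.238.
The Bélanger relation is symmetric: y₁/y₂ = ½[√(1 + 8Fr₂²) − 1] = ½[√1.452 − 1] = 0.103.
y₁ = 0.103 × 10.6 = 1.09 m.

y₁ = 1.09 m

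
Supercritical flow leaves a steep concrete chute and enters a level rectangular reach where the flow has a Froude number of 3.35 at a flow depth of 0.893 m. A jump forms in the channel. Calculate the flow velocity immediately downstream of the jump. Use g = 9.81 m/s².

Fr₁ = 3.35 (given).
From the momentum equation for a rectangular channel, y₂/y₁ = ½[√(1 + 8Fr₁²) − 1] = ½[√90.78 − 1] = 4.26.
y₂ = 4.26 × 0.893 = 3.81 m.
V₁ = Fr₁·√(g·y₁) = 3.35×√(9.81×0.893) = 9.92 m/s; q = V₁·y₁ = 8.85 m²/s.
V₂ = q/y₂ = 8.85/3.81 = 2.33 m/s.

V₂ = 2.33 m/s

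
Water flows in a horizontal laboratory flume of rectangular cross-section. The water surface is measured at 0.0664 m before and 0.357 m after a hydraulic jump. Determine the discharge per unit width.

q = 0.222 m²/s

For a rectangular channel the momentum equation gives q² = ½·g·y₁·y₂·(y₁ + y₂) = ½×9.81×0.0664×0.357×0.423 = 0.0492.
q = √0.0492 = 0.222 m²/s.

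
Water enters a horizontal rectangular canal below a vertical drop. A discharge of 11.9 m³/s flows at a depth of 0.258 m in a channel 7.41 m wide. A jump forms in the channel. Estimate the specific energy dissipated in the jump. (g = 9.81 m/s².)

ΔE = 0.851 m

q = Q/b = 11.9/7.41 = 1.61 m²/s; V₁ = q/y₁ = 6.22 m/s. Fr₁ = V₁/√(g·y₁) = 3.91.
Sequent-depth ratio: y₂/y₁ = ½[√(1 + 8Fr₁²) − 1] = ½[√123.5 − 1] = 5.06.
y₂ = 5.06 × 0.258 = 1.30 m.
Head loss: ΔE = (y₂ − y₁)³/(4y₁y₂) = (1.30 − 0.258)³/(4×0.258×1.30) = 1.15/1.35 = 0.851 m.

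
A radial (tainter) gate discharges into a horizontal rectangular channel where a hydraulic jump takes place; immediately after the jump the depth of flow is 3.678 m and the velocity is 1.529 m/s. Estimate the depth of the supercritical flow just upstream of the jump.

y₁ = 0.4270 m

Fr₂ = V₂/√(g·y₂) = 1.529/√(9.81×3.678) = 0.2545.
Applying the sequent-depth relation in reverse, y₁/y₂ = ½[√(1 + 8Fr₂²) − 1] = ½[√1.5184 − 1] = 0.1161.
y₁ = 0.1161 × 3.678 = 0.4270 m.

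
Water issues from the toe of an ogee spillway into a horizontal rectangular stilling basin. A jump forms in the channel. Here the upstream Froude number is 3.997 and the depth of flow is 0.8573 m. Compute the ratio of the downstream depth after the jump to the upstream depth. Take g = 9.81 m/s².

Fr₁ = 3.997 (given).
Bélanger equation: y₂/y₁ = ½[√(1 + 8Fr₁²) − 1] = ½[√128.81 − 1] = 5.175.

y₂/y₁ = 5.175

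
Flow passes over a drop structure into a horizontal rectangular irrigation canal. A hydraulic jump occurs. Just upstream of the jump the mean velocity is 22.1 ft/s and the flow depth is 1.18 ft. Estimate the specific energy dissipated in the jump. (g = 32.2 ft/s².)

ΔE = 2.98 ft

Fr₁ = V₁/√(g·y₁) = 22.1/√(32.2×1.18) = 3.59.
Sequent-depth ratio: y₂/y₁ = ½[√(1 + 8Fr₁²) − 1] = ½[√103.8 − 1] = 4.59.
y₂ = 4.59 × 1.18 = 5.42 ft.
q = V₁·y₁ = 22.1 × 1.18 = 26.1 ft²/s. V₂ = q/y₂ = 26.1/5.42 = 4.81 ft/s. E₁ = y₁ + V₁²/2g = 8.76 ft; E₂ = y₂ + V₂²/2g = 5.78 ft. ΔE = E₁ − E₂ = 2.98 ft.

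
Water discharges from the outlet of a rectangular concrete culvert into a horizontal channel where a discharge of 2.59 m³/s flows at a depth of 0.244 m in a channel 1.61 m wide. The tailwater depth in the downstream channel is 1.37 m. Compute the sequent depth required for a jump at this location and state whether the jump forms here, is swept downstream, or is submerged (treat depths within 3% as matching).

y₂ = 1.35 m; the jump forms here

q = Q/b = 2.59/1.61 = 1.61 m²/s; V₁ = q/y₁ = 6.59 m/s. Fr₁ = V₁/√(g·y₁) = 4.26.
From the momentum equation for a rectangular channel, y₂/y₁ = ½[√(1 + 8Fr₁²) − 1] = ½[√146.3 − 1] = 5.55.
y₂ = 5.55 × 0.244 = 1.35 m.
Tailwater y_tw = 1.37 m: y_tw ≈ y₂, so the jump forms here.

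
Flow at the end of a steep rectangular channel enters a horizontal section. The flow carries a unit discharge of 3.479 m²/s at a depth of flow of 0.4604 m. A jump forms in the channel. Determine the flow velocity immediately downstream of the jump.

V₂ = 1.660 m/s

V₁ = q/y₁ = 3.479/0.4604 = 7.556 m/s. Fr₁ = V₁/√(g·y₁) = 7.556/√(9.81×0.4604) = 3.556.
Bélanger equation: y₂/y₁ = ½[√(1 + 8Fr₁²) − 1] = ½[√102.14 − 1] = 4.553.
y₂ = 4.553 × 0.4604 = 2.096 m.
V₂ = q/y₂ = 3.479/2.096 = 1.660 m/s.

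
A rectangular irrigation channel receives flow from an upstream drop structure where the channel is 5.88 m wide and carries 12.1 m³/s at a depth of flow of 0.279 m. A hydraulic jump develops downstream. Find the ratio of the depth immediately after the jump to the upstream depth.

q = Q/b = 12.1/5.88 = 2.06 m²/s; V₁ = q/y₁ = 7.38 m/s. Fr₁ = V₁/√(g·y₁) = 4.46.
Conjugate-depth relation: y₂/y₁ = ½[√(1 + 8Fr₁²) − 1] = ½[√160.0 − 1] = 5.82.

y₂/y₁ = 5.82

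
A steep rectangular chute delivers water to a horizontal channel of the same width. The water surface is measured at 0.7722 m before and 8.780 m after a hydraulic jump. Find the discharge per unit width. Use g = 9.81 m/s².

For a rectangular channel the momentum equation gives q² = ½·g·y₁·y₂·(y₁ + y₂) = ½×9.81×0.7722×8.780×9.552 = 317.7.
q = √317.7 = 17.82 m²/s.

q = 17.82 m²/s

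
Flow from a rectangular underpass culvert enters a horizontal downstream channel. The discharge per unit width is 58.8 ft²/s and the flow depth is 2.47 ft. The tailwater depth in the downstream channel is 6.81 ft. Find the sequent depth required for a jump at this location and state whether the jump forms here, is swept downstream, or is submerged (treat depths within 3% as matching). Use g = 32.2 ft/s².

V₁ = q/y₁ = 58.8/2.47 = 23.8 ft/s. Fr₁ = V₁/√(g·y₁) = 23.8/√(32.2×2.47) = 2.67.
Sequent-depth ratio: y₂/y₁ = ½[√(1 + 8Fr₁²) − 1] = ½[√58.00 − 1] = 3.31.
y₂ = 3.31 × 2.47 = 8.17 ft.
Tailwater y_tw = 6.81 ft: y_tw < y₂, so the jump is swept downstream.

y₂ = 8.17 ft; the jump is swept downstream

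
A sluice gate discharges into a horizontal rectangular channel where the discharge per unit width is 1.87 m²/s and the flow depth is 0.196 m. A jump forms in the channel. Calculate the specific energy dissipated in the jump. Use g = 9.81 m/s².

V₁ = q/y₁ = 1.87/0.196 = 9.54 m/s. Fr₁ = V₁/√(g·y₁) = 9.54/√(9.81×0.196) = 6.88.
Sequent-depth ratio: y₂/y₁ = ½[√(1 + 8Fr₁²) − 1] = ½[√379.7 − 1] = 9.24.
y₂ = 9.24 × 0.196 = 1.81 m.
Head loss: ΔE = (y₂ − y₁)³/(4y₁y₂) = (1.81 − 0.196)³/(4×0.196×1.81) = 4.22/1.42 = 2.97 m.

ΔE = 2.97 m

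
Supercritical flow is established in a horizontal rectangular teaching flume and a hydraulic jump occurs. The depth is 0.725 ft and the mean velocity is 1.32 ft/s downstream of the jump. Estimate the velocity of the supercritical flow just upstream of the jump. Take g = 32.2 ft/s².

Fr₂ = V₂/√(g·y₂) = 1.32/√(32.2×0.725) = 0.273.
Applying the sequent-depth relation in reverse, y₁/y₂ = ½[√(1 + 8Fr₂²) − 1] = ½[√1.597 − 1] = 0.132.
y₁ = 0.132 × 0.725 = 0.0956 ft.
V₁ = q/y₁ = 0.957/0.0956 = 10.0 ft/s.

V₁ = 10.0 ft/s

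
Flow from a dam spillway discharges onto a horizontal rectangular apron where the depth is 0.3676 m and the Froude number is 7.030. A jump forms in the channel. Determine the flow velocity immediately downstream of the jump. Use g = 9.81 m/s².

V₂ = 1.412 m/s

Fr₁ = 7.030 (given).
From the momentum equation for a rectangular channel, y₂/y₁ = ½[√(1 + 8Fr₁²) − 1] = ½[√396.37 − 1] = 9.454.
y₂ = 9.454 × 0.3676 = 3.475 m.
V₁ = Fr₁·√(g·y₁) = 7.030×√(9.81×0.3676) = 13.35 m/s; q = V₁·y₁ = 4.907 m²/s.
V₂ = q/y₂ = 4.907/3.475 = 1.412 m/s.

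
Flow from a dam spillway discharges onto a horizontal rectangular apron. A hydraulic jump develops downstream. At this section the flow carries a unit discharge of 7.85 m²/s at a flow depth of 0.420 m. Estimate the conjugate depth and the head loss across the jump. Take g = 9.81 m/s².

y₂ = 5.26 m; ΔE = 12.8 m

V₁ = q/y₁ = 7.85/0.420 = 18.7 m/s. Fr₁ = V₁/√(g·y₁) = 18.7/√(9.81×0.420) = 9.21.
Bélanger equation: y₂/y₁ = ½[√(1 + 8Fr₁²) − 1] = ½[√679.3 − 1] = 12.5.
y₂ = 12.5 × 0.420 = 5.26 m.
Head loss: ΔE = (y₂ − y₁)³/(4y₁y₂) = (5.26 − 0.420)³/(4×0.420×5.26) = 114/8.84 = 12.8 m.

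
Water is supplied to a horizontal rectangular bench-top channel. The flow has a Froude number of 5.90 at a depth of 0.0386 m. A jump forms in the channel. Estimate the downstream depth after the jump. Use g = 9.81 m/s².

y₂ = 0.303 m

Fr₁ = 5.90 (given).
Conjugate-depth relation: y₂/y₁ = ½[√(1 + 8Fr₁²) − 1] = ½[√279.5 − 1] = 7.86.
y₂ = 7.86 × 0.0386 = 0.303 m.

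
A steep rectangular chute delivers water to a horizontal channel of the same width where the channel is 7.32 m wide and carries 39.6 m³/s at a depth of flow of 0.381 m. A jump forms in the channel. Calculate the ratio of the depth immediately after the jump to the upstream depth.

q = Q/b = 39.6/7.32 = 5.41 m²/s; V₁ = q/y₁ = 14.2 m/s. Fr₁ = V₁/√(g·y₁) = 7.34.
Bélanger equation: y₂/y₁ = ½[√(1 + 8Fr₁²) − 1] = ½[√432.5 − 1] = 9.90.

y₂/y₁ = 9.90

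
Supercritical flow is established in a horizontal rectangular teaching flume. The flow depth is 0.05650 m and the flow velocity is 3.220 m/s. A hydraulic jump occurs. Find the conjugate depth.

y₂ = 0.3185 m

Fr₁ = V₁/√(g·y₁) = 3.220/√(9.81×0.05650) = 4.325.
Bélanger equation: y₂/y₁ = ½[√(1 + 8Fr₁²) − 1] = ½[√150.65 − 1] = 5.637.
y₂ = 5.637 × 0.05650 = 0.3185 m.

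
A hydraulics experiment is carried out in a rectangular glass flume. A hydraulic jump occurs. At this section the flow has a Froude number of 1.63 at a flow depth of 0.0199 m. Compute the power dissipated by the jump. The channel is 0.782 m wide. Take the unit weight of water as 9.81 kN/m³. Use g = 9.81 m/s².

Fr₁ = 1.63 (given).
By Bélanger, y₂/y₁ = ½[√(1 + 8Fr₁²) − 1] = ½[√22.26 − 1] = 1.86.
y₂ = 1.86 × 0.0199 = 0.0370 m.
Head loss: ΔE = (y₂ − y₁)³/(4y₁y₂) = (0.0370 − 0.0199)³/(4×0.0199×0.0370) = 0.00000499/0.00294 = 0.00170 m.
V₁ = Fr₁·√(g·y₁) = 1.63×√(9.81×0.0199) = 0.720 m/s; q = V₁·y₁ = 0.0143 m²/s. Q = q·b = 0.0143 × 0.782 = 0.0112 m³/s. P = γ·Q·ΔE = 9.81 × 0.0112 × 0.00170 = 0.000186 kW.

P = 0.000186 kW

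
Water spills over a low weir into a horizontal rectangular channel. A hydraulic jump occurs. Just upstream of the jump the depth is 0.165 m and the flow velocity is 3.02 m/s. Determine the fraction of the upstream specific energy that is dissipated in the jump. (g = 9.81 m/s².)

ΔE/E₁ = 0.154 (15.4%)

Fr₁ = V₁/√(g·y₁) = 3.02/√(9.81×0.165) = 2.37.
Sequent-depth ratio: y₂/y₁ = ½[√(1 + 8Fr₁²) − 1] = ½[√46.08 − 1] = 2.89.
y₂ = 2.89 × 0.165 = 0.478 m.
E₁ = y₁ + V₁²/2g = 0.630 m. ΔE = (y₂ − y₁)³/(4y₁y₂) = 0.0968 m. ΔE/E₁ = 0.0968/0.630 = 0.154.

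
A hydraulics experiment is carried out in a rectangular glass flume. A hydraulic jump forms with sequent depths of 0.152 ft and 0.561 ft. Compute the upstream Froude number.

Fr₁ = 2.94

For a rectangular channel the momentum equation gives q² = ½·g·y₁·y₂·(y₁ + y₂) = ½×32.2×0.152×0.561×0.713 = 0.979.
q = √0.979 = 0.989 ft²/s.
V₁ = q/y₁ = 6.51 ft/s; Fr₁ = V₁/√(g·y₁) = 2.94.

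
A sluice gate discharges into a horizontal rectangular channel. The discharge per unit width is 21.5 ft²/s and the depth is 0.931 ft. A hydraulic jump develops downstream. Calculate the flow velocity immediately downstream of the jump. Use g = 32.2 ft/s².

V₂ = 4.21 ft/s

V₁ = q/y₁ = 21.5/0.931 = 23.1 ft/s. Fr₁ = V₁/√(g·y₁) = 23.1/√(32.2×0.931) = 4.22.
Conjugate-depth relation: y₂/y₁ = ½[√(1 + 8Fr₁²) − 1] = ½[√143.3 − 1] = 5.49.
y₂ = 5.49 × 0.931 = 5.11 ft.
V₂ = q/y₂ = 21.5/5.11 = 4.21 ft/s.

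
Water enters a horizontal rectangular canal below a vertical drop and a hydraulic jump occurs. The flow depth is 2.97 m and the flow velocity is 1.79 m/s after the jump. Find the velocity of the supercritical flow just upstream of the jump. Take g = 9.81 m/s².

V₁ = 9.65 m/s

Fr₂ = V₂/√(g·y₂) = 1.79/√(9.81×2.97) = 0.332.
Applying the sequent-depth relation in reverse, y₁/y₂ = ½[√(1 + 8Fr₂²) − 1] = ½[√1.880 − 1] = 0.186.
y₁ = 0.186 × 2.97 = 0.551 m.
V₁ = q/y₁ = 5.32/0.551 = 9.65 m/s.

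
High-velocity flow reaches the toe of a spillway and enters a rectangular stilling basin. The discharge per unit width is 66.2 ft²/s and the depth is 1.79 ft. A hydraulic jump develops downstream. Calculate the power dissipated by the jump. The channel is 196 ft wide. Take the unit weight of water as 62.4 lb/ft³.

P = 16255 hp

V₁ = q/y₁ = 66.2/1.79 = 37.0 ft/s. Fr₁ = V₁/√(g·y₁) = 37.0/√(32.2×1.79) = 4.87.
Bélanger equation: y₂/y₁ = ½[√(1 + 8Fr₁²) − 1] = ½[√190.8 − 1] = 6.41.
y₂ = 6.41 × 1.79 = 11.5 ft.
V₂ = q/y₂ = 66.2/11.5 = 5.77 ft/s. E₁ = y₁ + V₁²/2g = 23.0 ft; E₂ = y₂ + V₂²/2g = 12.0 ft. ΔE = E₁ − E₂ = 11.0 ft.
Q = q·b = 66.2 × 196 = 12975 cfs. P = γ·Q·ΔE/550 = 62.4 × 12975 × 11.0 / 550 = 16255 hp.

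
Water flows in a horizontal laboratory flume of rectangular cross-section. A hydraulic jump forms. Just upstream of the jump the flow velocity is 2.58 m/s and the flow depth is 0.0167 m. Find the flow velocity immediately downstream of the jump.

V₂ = 0.303 m/s

Fr₁ = V₁/√(g·y₁) = 2.58/√(9.81×0.0167) = 6.37.
Bélanger equation: y₂/y₁ = ½[√(1 + 8Fr₁²) − 1] = ½[√326.0 − 1] = 8.53.
y₂ = 8.53 × 0.0167 = 0.142 m.
q = V₁·y₁ = 2.58 × 0.0167 = 0.0431 m²/s.
V₂ = q/y₂ = 0.0431/0.142 = 0.303 m/s.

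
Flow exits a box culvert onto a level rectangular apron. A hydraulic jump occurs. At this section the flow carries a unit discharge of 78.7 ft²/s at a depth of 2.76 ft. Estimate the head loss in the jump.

V₁ = q/y₁ = 78.7/2.76 = 28.5 ft/s. Fr₁ = V₁/√(g·y₁) = 28.5/√(32.2×2.76) = 3.02.
By Bélanger, y₂/y₁ = ½[√(1 + 8Fr₁²) − 1] = ½[√74.19 − 1] = 3.81.
y₂ = 3.81 × 2.76 = 10.5 ft.
Head loss: ΔE = (y₂ − y₁)³/(4y₁y₂) = (10.5 − 2.76)³/(4×2.76×10.5) = 465/116 = 4.01 ft.

ΔE = 4.01 ft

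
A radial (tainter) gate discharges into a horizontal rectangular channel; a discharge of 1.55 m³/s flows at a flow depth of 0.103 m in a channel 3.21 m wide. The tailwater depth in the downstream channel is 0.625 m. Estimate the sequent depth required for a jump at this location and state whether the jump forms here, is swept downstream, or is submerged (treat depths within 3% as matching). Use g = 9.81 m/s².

y₂ = 0.630 m; the jump forms here

q = Q/b = 1.55/3.21 = 0.483 m²/s; V₁ = q/y₁ = 4.69 m/s. Fr₁ = V₁/√(g·y₁) = 4.66.
Bélanger equation: y₂/y₁ = ½[√(1 + 8Fr₁²) − 1] = ½[√175.0 − 1] = 6.11.
y₂ = 6.11 × 0.103 = 0.630 m.
Tailwater y_tw = 0.625 m: y_tw ≈ y₂, so the jump forms here.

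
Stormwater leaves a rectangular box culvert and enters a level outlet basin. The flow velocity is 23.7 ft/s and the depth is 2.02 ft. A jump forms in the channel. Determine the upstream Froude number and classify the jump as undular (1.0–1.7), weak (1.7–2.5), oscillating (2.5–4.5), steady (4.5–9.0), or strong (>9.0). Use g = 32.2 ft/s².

Fr₁ = 2.94; oscillating jump

Fr₁ = V₁/√(g·y₁) = 23.7/√(32.2×2.02) = 2.94.
Fr₁ = 2.94 lies in the oscillating range.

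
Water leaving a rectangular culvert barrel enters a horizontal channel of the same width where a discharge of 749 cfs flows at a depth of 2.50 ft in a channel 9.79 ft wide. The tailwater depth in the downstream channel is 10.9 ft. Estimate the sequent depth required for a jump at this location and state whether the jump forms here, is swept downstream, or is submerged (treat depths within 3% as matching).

q = Q/b = 749/9.79 = 76.5 ft²/s; V₁ = q/y₁ = 30.6 ft/s. Fr₁ = V₁/√(g·y₁) = 3.41.
Conjugate-depth relation: y₂/y₁ = ½[√(1 + 8Fr₁²) − 1] = ½[√94.07 − 1] = 4.35.
y₂ = 4.35 × 2.50 = 10.9 ft.
Tailwater y_tw = 10.9 ft: y_tw ≈ y₂, so the jump forms here.

y₂ = 10.9 ft; the jump forms here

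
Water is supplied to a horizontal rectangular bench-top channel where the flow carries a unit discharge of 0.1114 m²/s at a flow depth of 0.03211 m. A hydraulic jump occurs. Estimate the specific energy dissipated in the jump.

ΔE = 0.3715 m

V₁ = q/y₁ = 0.1114/0.03211 = 3.469 m/s. Fr₁ = V₁/√(g·y₁) = 3.469/√(9.81×0.03211) = 6.181.
By Bélanger, y₂/y₁ = ½[√(1 + 8Fr₁²) − 1] = ½[√306.68 − 1] = 8.256.
y₂ = 8.256 × 0.03211 = 0.2651 m.
Head loss: ΔE = (y₂ − y₁)³/(4y₁y₂) = (0.2651 − 0.03211)³/(4×0.03211×0.2651) = 0.01265/0.03405 = 0.3715 m.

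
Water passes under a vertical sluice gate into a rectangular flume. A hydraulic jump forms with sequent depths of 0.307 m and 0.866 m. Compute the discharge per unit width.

q = 1.24 m²/s

For a rectangular channel the momentum equation gives q² = ½·g·y₁·y₂·(y₁ + y₂) = ½×9.81×0.307×0.866×1.17 = 1.53.
q = √1.53 = 1.24 m²/s.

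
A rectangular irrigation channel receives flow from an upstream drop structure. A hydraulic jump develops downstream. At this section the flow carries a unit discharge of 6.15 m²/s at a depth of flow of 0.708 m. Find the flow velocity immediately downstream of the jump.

V₂ = 2.07 m/s

V₁ = q/y₁ = 6.15/0.708 = 8.69 m/s. Fr₁ = V₁/√(g·y₁) = 8.69/√(9.81×0.708) = 3.30.
From the momentum equation for a rectangular channel, y₂/y₁ = ½[√(1 + 8Fr₁²) − 1] = ½[√87.91 − 1] = 4.19.
y₂ = 4.19 × 0.708 = 2.97 m.
V₂ = q/y₂ = 6.15/2.97 = 2.07 m/s.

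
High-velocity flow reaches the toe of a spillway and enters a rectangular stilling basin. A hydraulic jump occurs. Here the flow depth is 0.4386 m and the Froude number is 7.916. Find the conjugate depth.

Fr₁ = 7.916 (given).
Sequent-depth ratio: y₂/y₁ = ½[√(1 + 8Fr₁²) − 1] = ½[√502.30 − 1] = 10.71.
y₂ = 10.71 × 0.4386 = 4.696 m.

y₂ = 4.696 m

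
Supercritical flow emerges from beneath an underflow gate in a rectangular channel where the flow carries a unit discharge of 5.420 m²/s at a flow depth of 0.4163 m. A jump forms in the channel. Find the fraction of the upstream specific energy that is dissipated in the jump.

ΔE/E₁ = 0.591 (59.1%)

V₁ = q/y₁ = 5.420/0.4163 = 13.02 m/s. Fr₁ = V₁/√(g·y₁) = 13.02/√(9.81×0.4163) = 6.443.
From the momentum equation for a rectangular channel, y₂/y₁ = ½[√(1 + 8Fr₁²) − 1] = ½[√333.05 − 1] = 8.625.
y₂ = 8.625 × 0.4163 = 3.591 m.
E₁ = y₁ + V₁²/2g = 9.056 m. ΔE = (y₂ − y₁)³/(4y₁y₂) = 5.349 m. ΔE/E₁ = 5.349/9.056 = 0.591.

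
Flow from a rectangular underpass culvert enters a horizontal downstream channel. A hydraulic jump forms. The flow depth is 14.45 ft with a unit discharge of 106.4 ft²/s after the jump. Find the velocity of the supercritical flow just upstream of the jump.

V₂ = q/y₂ = 106.4/14.45 = 7.363 ft/s; Fr₂ = V₂/√(g·y₂) = 0.3414.
From the momentum equation (using Fr₂), y₁/y₂ = ½[√(1 + 8Fr₂²) − 1] = ½[√1.9322 − 1] = 0.1950.
y₁ = 0.1950 × 14.45 = 2.818 ft.
V₁ = q/y₁ = 106.4/2.818 = 37.76 ft/s.

V₁ = 37.76 ft/s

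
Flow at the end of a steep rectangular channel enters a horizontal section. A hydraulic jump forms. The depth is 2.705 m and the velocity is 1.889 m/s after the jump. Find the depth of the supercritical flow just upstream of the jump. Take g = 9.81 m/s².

Fr₂ = V₂/√(g·y₂) = 1.889/√(9.81×2.705) = 0.3667.
Since the conjugate-depth ratio holds either way, y₁/y₂ = ½[√(1 + 8Fr₂²) − 1] = ½[√2.0758 − 1] = 0.2204.
y₁ = 0.2204 × 2.705 = 0.5961 m.

y₁ = 0.5961 m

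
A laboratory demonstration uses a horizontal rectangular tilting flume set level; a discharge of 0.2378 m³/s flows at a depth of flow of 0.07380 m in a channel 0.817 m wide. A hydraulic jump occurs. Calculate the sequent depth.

q = Q/b = 0.2378/0.817 = 0.2911 m²/s; V₁ = q/y₁ = 3.944 m/s. Fr₁ = V₁/√(g·y₁) = 4.635.
Conjugate-depth relation: y₂/y₁ = ½[√(1 + 8Fr₁²) − 1] = ½[√172.88 − 1] = 6.074.
y₂ = 6.074 × 0.07380 = 0.4483 m.

y₂ = 0.4483 m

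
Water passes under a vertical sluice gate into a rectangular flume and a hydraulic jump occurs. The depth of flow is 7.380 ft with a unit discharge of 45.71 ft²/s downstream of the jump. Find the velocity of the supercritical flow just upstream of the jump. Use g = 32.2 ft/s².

V₁ = 24.11 ft/s

V₂ = q/y₂ = 45.71/7.380 = 6.194 ft/s; Fr₂ = V₂/√(g·y₂) = 0.4018.
Since the conjugate-depth ratio holds either way, y₁/y₂ = ½[√(1 + 8Fr₂²) − 1] = ½[√2.2915 − 1] = 0.2569.
y₁ = 0.2569 × 7.380 = 1.896 ft.
V₁ = q/y₁ = 45.71/1.896 = 24.11 ft/s.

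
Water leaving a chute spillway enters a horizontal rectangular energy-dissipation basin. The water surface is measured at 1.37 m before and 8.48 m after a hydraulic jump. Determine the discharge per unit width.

For a rectangular channel the momentum equation gives q² = ½·g·y₁·y₂·(y₁ + y₂) = ½×9.81×1.37×8.48×9.85 = 561.
q = √561 = 23.7 m²/s.

q = 23.7 m²/s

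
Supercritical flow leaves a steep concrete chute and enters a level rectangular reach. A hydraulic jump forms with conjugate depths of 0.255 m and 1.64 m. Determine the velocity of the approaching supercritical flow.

V₁ = 7.73 m/s

For a rectangular channel the momentum equation gives q² = ½·g·y₁·y₂·(y₁ + y₂) = ½×9.81×0.255×1.64×1.90 = 3.89.
q = √3.89 = 1.97 m²/s.
V₁ = q/y₁ = 1.97/0.255 = 7.73 m/s.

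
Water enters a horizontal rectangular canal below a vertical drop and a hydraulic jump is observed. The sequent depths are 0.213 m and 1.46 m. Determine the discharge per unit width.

q = 1.60 m²/s

For a rectangular channel the momentum equation gives q² = ½·g·y₁·y₂·(y₁ + y₂) = ½×9.81×0.213×1.46×1.67 = 2.55.
q = √2.55 = 1.60 m²/s.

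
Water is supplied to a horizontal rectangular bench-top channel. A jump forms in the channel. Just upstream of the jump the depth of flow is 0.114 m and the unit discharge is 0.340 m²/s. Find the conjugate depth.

V₁ = q/y₁ = 0.340/0.114 = 2.98 m/s. Fr₁ = V₁/√(g·y₁) = 2.98/√(9.81×0.114) = 2.82.
Bélanger equation: y₂/y₁ = ½[√(1 + 8Fr₁²) − 1] = ½[√64.63 − 1] = 3.52.
y₂ = 3.52 × 0.114 = 0.401 m.

y₂ = 0.401 m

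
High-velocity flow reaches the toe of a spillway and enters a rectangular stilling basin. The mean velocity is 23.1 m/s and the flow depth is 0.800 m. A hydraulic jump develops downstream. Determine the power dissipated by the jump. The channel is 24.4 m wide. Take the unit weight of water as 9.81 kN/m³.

Fr₁ = V₁/√(g·y₁) = 23.1/√(9.81×0.800) = 8.25.
Bélanger equation: y₂/y₁ = ½[√(1 + 8Fr₁²) − 1] = ½[√544.9 − 1] = 11.2.
y₂ = 11.2 × 0.800 = 8.94 m.
Head loss: ΔE = (y₂ − y₁)³/(4y₁y₂) = (8.94 − 0.800)³/(4×0.800×8.94) = 539/28.6 = 18.8 m.
q = V₁·y₁ = 23.1 × 0.800 = 18.5 m²/s. Q = q·b = 18.5 × 24.4 = 451 m³/s. P = γ·Q·ΔE = 9.81 × 451 × 18.8 = 83345 kW.

P = 83345 kW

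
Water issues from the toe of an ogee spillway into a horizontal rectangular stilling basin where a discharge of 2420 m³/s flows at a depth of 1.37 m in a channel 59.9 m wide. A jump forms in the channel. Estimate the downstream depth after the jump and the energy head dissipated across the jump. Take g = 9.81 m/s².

y₂ = 14.9 m; ΔE = 30.4 m

q = Q/b = 2420/59.9 = 40.4 m²/s; V₁ = q/y₁ = 29.5 m/s. Fr₁ = V₁/√(g·y₁) = 8.04.
By Bélanger, y₂/y₁ = ½[√(1 + 8Fr₁²) − 1] = ½[√518.7 − 1] = 10.9.
y₂ = 10.9 × 1.37 = 14.9 m.
V₂ = q/y₂ = 40.4/14.9 = 2.71 m/s. E₁ = y₁ + V₁²/2g = 45.7 m; E₂ = y₂ + V₂²/2g = 15.3 m. ΔE = E₁ − E₂ = 30.4 m.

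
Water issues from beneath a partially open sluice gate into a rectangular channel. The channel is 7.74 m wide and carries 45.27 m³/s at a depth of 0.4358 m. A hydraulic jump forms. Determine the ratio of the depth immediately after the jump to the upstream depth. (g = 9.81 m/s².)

y₂/y₁ = 8.693

q = Q/b = 45.27/7.74 = 5.849 m²/s; V₁ = q/y₁ = 13.42 m/s. Fr₁ = V₁/√(g·y₁) = 6.491.
By Bélanger, y₂/y₁ = ½[√(1 + 8Fr₁²) − 1] = ½[√338.05 − 1] = 8.693.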